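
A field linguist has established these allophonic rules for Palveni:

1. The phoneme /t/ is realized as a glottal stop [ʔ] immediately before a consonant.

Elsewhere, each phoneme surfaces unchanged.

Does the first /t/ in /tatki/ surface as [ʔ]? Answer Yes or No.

/t/ (word-initial) fails the environment for rule 1, so it stays [t].
The actual realization is [t], not [ʔ].

No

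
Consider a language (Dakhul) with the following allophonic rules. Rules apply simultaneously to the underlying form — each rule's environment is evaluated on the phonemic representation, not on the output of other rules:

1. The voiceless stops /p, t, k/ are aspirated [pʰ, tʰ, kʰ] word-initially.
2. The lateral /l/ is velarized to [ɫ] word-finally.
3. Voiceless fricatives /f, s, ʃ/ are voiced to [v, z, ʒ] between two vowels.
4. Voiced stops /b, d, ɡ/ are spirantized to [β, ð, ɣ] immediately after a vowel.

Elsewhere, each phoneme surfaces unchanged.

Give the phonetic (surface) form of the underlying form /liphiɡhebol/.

[liphiɣheβoɫ]

/l/ (word-initial) fails the environment for rule 2, so it stays [l].
/i/ (between /l/ and /p/) is unaffected → [i].
/p/ (between /i/ and /h/) fails the environment for rule 1, so it stays [p].
/h/ (between /p/ and /i/) is unaffected → [h].
/i/ — not in any rule's target class → [i].
/ɡ/ (between /i/ and /h/): immediately after a vowel, so rule 4 applies → [ɣ].
/h/ (between /ɡ/ and /e/): no rule targets it → [h].
/e/ (between /h/ and /b/): no rule targets it → [e].
/b/ — between /e/ and /o/, immediately after a vowel — surfaces as [β] (rule 4).
/o/ — not in any rule's target class → [o].
/l/ — word-final, word-finally — surfaces as [ɫ] (rule 2).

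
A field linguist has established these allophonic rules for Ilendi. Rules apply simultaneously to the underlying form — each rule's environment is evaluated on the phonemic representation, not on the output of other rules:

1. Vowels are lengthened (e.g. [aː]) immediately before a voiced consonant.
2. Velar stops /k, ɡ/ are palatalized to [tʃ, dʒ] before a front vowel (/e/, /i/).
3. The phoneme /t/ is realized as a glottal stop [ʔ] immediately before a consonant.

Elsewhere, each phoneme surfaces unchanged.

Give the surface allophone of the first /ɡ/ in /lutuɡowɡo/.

[ɡ]

/ɡ/ — between /u/ and /o/; rule 2 does not apply here → [ɡ].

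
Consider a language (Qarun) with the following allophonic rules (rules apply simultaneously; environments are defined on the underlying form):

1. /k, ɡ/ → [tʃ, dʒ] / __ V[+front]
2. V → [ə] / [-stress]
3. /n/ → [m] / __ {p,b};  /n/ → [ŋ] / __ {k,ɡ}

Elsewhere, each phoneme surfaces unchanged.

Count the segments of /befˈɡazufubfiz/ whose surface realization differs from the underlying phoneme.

4

Segments that undergo a rule: /e/ → [ə] (rule 2); /u/ → [ə] (rule 2); /u/ → [ə] (rule 2); /i/ → [ə] (rule 2).
All other segments surface unchanged.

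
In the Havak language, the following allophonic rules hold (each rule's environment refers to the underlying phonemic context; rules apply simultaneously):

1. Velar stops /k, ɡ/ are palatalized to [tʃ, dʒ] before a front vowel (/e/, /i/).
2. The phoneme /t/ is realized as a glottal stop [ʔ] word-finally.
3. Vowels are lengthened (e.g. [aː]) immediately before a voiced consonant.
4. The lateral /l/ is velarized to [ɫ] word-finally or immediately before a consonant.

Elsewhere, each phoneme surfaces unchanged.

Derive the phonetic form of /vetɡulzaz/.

[vetɡuːɫzaːz]

/v/ — not in any rule's target class → [v].
/e/ (between /v/ and /t/): rule 3 targets it, but not before a voiced consonant → unchanged [e].
/t/ (between /e/ and /ɡ/) is in the target of rule 2 but the environment (word-finally) is not met → [t].
/ɡ/ (between /t/ and /u/) is in the target of rule 1 but the environment (before a front vowel) is not met → [ɡ].
/u/ meets the environment for rule 3 (before a voiced consonant) → [uː].
/l/ (between /u/ and /z/): word-finally or immediately before a consonant, so rule 4 applies → [ɫ].
/z/ — not in any rule's target class → [z].
Rule 3 applies to /a/ (between /z/ and /z/: before a voiced consonant) → [aː].
/z/ (word-final): no rule targets it → [z].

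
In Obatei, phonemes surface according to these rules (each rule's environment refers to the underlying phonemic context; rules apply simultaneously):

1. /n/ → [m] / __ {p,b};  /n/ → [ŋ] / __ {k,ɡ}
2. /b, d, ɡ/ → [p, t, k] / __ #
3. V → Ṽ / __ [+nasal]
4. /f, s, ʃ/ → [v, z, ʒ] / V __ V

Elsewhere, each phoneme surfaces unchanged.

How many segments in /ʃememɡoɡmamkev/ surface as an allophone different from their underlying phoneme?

Segments that undergo a rule: /e/ → [ẽ] (rule 3); /e/ → [ẽ] (rule 3); /a/ → [ã] (rule 3).
All other segments surface unchanged.

3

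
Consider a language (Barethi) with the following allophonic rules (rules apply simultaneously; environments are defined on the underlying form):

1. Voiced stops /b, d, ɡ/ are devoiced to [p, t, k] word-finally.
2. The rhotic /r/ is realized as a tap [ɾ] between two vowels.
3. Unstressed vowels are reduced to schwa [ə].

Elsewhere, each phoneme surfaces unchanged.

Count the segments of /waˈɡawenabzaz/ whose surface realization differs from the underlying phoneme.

Segments that undergo a rule: /a/ → [ə] (rule 3); /e/ → [ə] (rule 3); /a/ → [ə] (rule 3); /a/ → [ə] (rule 3).
All other segments surface unchanged.

4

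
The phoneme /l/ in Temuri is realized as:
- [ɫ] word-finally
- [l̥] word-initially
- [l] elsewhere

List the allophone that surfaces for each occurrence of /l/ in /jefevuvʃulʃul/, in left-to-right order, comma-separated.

[l], [ɫ]

Occurrence 1 (position 10): no conditioning environment matches → elsewhere allophone [l].
Occurrence 2 (position 13): word-finally → [ɫ].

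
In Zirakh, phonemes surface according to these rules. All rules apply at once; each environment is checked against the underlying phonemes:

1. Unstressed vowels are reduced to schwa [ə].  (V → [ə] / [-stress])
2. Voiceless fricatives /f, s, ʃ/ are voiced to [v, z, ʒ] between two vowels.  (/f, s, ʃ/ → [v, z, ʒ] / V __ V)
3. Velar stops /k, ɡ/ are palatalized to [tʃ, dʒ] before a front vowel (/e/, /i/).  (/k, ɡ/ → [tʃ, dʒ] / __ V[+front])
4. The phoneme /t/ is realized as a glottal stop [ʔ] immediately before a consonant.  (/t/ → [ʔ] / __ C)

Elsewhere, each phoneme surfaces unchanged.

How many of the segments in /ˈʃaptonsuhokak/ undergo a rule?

Segments that undergo a rule: /o/ → [ə] (rule 1); /u/ → [ə] (rule 1); /o/ → [ə] (rule 1); /a/ → [ə] (rule 1).
All other segments surface unchanged.

4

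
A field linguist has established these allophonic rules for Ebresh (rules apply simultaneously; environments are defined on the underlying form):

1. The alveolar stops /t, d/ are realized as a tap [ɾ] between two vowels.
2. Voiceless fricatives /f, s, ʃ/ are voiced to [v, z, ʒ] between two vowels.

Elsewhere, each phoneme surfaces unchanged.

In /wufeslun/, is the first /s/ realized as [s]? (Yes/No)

/s/ (between /e/ and /l/) fails the environment for rule 2, so it stays [s].
The actual realization is [s], which matches [s].

Yes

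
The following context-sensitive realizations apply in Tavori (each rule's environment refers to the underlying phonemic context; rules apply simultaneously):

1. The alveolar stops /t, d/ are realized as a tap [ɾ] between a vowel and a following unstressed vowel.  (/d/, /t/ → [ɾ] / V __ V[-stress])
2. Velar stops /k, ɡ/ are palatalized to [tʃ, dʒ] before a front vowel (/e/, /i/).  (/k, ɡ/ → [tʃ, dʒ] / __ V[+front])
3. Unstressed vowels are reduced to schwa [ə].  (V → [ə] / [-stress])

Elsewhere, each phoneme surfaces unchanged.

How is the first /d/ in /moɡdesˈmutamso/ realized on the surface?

/d/ (between /ɡ/ and /e/) is in the target of rule 1 but the environment (between a vowel and a following unstressed vowel) is not met → [d].

[d]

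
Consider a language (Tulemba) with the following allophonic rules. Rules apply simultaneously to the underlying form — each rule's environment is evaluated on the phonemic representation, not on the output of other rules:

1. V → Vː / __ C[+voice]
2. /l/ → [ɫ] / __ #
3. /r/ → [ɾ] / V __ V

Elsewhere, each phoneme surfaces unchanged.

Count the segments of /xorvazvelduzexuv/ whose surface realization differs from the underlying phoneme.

Segments that undergo a rule: /o/ → [oː] (rule 1); /a/ → [aː] (rule 1); /e/ → [eː] (rule 1); /u/ → [uː] (rule 1); /u/ → [uː] (rule 1).
All other segments surface unchanged.

5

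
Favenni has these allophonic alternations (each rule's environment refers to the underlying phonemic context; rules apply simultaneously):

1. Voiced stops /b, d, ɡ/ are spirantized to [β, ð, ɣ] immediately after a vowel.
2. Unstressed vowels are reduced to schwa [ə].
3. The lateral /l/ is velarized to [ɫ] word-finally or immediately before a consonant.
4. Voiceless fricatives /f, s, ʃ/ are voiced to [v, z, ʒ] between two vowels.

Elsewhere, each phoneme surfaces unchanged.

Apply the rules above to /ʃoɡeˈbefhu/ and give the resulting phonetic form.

[ʃəɣəˈβefhə]

/ʃ/ — word-initial; rule 4 does not apply here → [ʃ].
/o/ meets the environment for rule 2 (in an unstressed syllable) → [ə].
/ɡ/ meets the environment for rule 1 (immediately after a vowel) → [ɣ].
/e/ — between /ɡ/ and /b/, in an unstressed syllable — surfaces as [ə] (rule 2).
/b/ — between /e/ and /e/, immediately after a vowel — surfaces as [β] (rule 1).
/e/ (between /b/ and /f/) is in the target of rule 2 but the environment (in an unstressed syllable) is not met → [e].
/f/ — between /e/ and /h/; rule 4 does not apply here → [f].
/u/ meets the environment for rule 2 (in an unstressed syllable) → [ə].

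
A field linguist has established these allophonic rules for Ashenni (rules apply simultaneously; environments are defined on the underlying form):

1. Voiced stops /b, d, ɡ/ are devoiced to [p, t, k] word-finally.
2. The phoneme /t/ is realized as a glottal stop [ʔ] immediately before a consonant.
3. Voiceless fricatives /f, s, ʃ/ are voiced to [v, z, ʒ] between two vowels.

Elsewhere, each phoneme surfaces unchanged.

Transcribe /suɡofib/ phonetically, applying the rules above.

/s/ (word-initial) fails the environment for rule 3, so it stays [s].
/u/ (between /s/ and /ɡ/): no rule targets it → [u].
/ɡ/ — between /u/ and /o/; rule 1 does not apply here → [ɡ].
/o/ (between /ɡ/ and /f/) is unaffected → [o].
/f/ (between /o/ and /i/) occurs between two vowels → [v] by rule 3.
/i/ (between /f/ and /b/): no rule targets it → [i].
Rule 1 applies to /b/ (word-final: word-finally) → [p].

[suɡovip]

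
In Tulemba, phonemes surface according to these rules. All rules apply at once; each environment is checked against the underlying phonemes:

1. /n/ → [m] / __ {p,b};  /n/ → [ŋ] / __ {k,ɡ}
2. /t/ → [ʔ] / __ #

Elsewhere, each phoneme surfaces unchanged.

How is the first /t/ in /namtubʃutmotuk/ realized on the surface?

/t/ (between /m/ and /u/) is in the target of rule 2 but the environment (word-finally) is not met → [t].

[t]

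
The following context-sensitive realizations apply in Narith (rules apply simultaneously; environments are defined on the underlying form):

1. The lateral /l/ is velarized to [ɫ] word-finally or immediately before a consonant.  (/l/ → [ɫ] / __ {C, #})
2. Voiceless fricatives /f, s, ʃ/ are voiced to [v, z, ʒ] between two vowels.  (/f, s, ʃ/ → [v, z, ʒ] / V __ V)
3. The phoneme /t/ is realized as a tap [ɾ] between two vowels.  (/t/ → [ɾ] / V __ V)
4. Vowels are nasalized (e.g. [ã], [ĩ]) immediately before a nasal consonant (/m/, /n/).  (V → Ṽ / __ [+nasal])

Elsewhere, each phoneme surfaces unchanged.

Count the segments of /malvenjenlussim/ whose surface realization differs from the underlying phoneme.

4

Segments that undergo a rule: /l/ → [ɫ] (rule 1); /e/ → [ẽ] (rule 4); /e/ → [ẽ] (rule 4); /i/ → [ĩ] (rule 4).
All other segments surface unchanged.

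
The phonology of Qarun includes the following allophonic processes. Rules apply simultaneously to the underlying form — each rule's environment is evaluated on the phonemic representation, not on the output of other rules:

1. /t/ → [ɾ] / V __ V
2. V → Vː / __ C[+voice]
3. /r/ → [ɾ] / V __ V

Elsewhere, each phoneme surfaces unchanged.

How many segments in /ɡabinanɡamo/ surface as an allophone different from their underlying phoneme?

Segments that undergo a rule: /a/ → [aː] (rule 2); /i/ → [iː] (rule 2); /a/ → [aː] (rule 2); /a/ → [aː] (rule 2).
All other segments surface unchanged.

4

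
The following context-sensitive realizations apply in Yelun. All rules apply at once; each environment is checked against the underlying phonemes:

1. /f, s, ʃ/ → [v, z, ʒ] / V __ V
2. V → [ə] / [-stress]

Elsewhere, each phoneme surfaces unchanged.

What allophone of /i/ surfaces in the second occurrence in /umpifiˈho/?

[ə]

Rule 2 applies to /i/ (between /f/ and /h/: in an unstressed syllable) → [ə].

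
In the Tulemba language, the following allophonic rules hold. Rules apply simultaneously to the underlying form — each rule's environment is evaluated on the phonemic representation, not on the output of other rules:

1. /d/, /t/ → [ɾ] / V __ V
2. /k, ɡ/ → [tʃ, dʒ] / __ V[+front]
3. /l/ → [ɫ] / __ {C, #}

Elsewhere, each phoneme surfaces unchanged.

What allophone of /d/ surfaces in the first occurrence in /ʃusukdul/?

[d]

/d/ (between /k/ and /u/): rule 1 targets it, but not between two vowels → unchanged [d].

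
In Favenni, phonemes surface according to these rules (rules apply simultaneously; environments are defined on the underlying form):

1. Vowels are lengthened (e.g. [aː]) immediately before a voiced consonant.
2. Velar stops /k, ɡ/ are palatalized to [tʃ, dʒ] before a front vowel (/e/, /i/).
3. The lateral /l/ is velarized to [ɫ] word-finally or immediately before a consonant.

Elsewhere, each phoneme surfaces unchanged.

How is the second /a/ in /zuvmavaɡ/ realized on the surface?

[aː]

/a/ (between /v/ and /ɡ/) occurs before a voiced consonant → [aː] by rule 1.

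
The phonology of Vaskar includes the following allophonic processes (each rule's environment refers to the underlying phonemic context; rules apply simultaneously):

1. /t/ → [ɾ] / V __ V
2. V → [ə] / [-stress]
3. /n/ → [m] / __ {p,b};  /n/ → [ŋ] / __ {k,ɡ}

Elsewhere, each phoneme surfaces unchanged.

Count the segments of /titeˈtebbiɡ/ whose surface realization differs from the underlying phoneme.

Segments that undergo a rule: /i/ → [ə] (rule 2); /t/ → [ɾ] (rule 1); /e/ → [ə] (rule 2); /t/ → [ɾ] (rule 1); /i/ → [ə] (rule 2).
All other segments surface unchanged.

5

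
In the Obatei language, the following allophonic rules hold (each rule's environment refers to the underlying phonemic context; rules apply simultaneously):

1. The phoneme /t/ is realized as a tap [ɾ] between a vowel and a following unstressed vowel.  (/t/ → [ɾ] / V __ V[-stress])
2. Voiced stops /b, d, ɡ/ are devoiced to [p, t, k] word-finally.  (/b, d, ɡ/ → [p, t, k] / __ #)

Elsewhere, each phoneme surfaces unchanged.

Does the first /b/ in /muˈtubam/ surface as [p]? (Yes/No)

/b/ (between /u/ and /a/): rule 2 targets it, but not word-finally → unchanged [b].
The actual realization is [b], not [p].

No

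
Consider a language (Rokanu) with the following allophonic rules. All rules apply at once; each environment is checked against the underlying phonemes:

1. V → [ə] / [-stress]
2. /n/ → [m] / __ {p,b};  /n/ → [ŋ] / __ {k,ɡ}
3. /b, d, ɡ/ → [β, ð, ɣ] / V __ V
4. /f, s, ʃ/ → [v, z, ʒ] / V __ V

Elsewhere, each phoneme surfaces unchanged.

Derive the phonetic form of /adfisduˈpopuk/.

[ədfəsdəˈpopək]

/a/ meets the environment for rule 1 (in an unstressed syllable) → [ə].
/d/ (between /a/ and /f/): rule 3 targets it, but not between two vowels → unchanged [d].
/f/ (between /d/ and /i/) is in the target of rule 4 but the environment (between two vowels) is not met → [f].
/i/ meets the environment for rule 1 (in an unstressed syllable) → [ə].
/s/ (between /i/ and /d/) fails the environment for rule 4, so it stays [s].
/d/ (between /s/ and /u/) fails the environment for rule 3, so it stays [d].
/u/ (between /d/ and /p/) occurs in an unstressed syllable → [ə] by rule 1.
/p/ (between /u/ and /o/) is unaffected → [p].
/o/ — between /p/ and /p/; rule 1 does not apply here → [o].
/p/ (between /o/ and /u/) is unaffected → [p].
Rule 1 applies to /u/ (between /p/ and /k/: in an unstressed syllable) → [ə].
/k/ (word-final): no rule targets it → [k].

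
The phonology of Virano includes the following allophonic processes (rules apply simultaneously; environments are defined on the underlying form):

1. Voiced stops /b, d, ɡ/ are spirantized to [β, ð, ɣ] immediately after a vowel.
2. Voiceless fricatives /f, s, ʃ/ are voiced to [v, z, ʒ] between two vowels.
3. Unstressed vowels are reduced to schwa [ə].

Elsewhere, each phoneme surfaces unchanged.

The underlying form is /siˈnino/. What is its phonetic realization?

[səˈninə]

/s/ (word-initial) fails the environment for rule 2, so it stays [s].
/i/ (between /s/ and /n/) occurs in an unstressed syllable → [ə] by rule 3.
/n/ — not in any rule's target class → [n].
/i/ (between /n/ and /n/) fails the environment for rule 3, so it stays [i].
/n/ (between /i/ and /o/) is unaffected → [n].
/o/ — word-final, in an unstressed syllable — surfaces as [ə] (rule 3).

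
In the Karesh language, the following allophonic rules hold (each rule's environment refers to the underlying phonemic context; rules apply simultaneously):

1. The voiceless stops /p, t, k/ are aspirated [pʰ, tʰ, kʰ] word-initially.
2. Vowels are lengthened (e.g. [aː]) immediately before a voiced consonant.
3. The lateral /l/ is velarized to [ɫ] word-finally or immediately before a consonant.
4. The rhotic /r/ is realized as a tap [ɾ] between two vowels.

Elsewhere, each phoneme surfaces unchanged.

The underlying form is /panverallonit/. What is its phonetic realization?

/p/ (word-initial) occurs word-initially → [pʰ] by rule 1.
Rule 2 applies to /a/ (between /p/ and /n/: before a voiced consonant) → [aː].
/n/ stays [n].
/v/ (between /n/ and /e/) is unaffected → [v].
Rule 2 applies to /e/ (between /v/ and /r/: before a voiced consonant) → [eː].
/r/ — between /e/ and /a/, between two vowels — surfaces as [ɾ] (rule 4).
/a/ (between /r/ and /l/): before a voiced consonant, so rule 2 applies → [aː].
/l/ (between /a/ and /l/): word-finally or immediately before a consonant, so rule 3 applies → [ɫ].
/l/ — between /l/ and /o/; rule 3 does not apply here → [l].
/o/ (between /l/ and /n/): before a voiced consonant, so rule 2 applies → [oː].
/n/ — not in any rule's target class → [n].
/i/ (between /n/ and /t/) fails the environment for rule 2, so it stays [i].
/t/ (word-final) is in the target of rule 1 but the environment (word-initially) is not met → [t].

[pʰaːnveːɾaːɫloːnit]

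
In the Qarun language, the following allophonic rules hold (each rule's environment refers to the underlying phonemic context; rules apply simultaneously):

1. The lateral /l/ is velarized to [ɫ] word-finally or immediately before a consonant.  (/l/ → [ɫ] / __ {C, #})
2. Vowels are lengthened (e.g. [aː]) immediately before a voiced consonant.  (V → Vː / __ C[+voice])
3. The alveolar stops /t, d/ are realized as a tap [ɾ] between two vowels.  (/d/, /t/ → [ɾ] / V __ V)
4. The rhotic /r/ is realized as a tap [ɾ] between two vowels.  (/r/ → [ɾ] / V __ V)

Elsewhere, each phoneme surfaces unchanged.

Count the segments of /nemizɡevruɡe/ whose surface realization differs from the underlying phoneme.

Segments that undergo a rule: /e/ → [eː] (rule 2); /i/ → [iː] (rule 2); /e/ → [eː] (rule 2); /u/ → [uː] (rule 2).
All other segments surface unchanged.

4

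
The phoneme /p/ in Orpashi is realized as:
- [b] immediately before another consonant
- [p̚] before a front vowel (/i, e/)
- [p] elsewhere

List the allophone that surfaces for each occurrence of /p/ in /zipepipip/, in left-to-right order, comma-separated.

[p̚], [p̚], [p̚], [p]

Occurrence 1 (position 3): before a front vowel (/i, e/) → [p̚].
Occurrence 2 (position 5): before a front vowel (/i, e/) → [p̚].
Occurrence 3 (position 7): before a front vowel (/i, e/) → [p̚].
Occurrence 4 (position 9): no conditioning environment matches → elsewhere allophone [p].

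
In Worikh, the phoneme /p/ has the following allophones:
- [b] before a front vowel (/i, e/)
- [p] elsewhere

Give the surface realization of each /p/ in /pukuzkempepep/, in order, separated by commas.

Occurrence 1 (position 1): no conditioning environment matches → elsewhere allophone [p].
Occurrence 2 (position 9): before a front vowel (/i, e/) → [b].
Occurrence 3 (position 11): before a front vowel (/i, e/) → [b].
Occurrence 4 (position 13): no conditioning environment matches → elsewhere allophone [p].

[p], [b], [b], [p]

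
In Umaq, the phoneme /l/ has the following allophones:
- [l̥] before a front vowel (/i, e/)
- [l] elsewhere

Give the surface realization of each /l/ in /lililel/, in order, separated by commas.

[l̥], [l̥], [l̥], [l]

Occurrence 1 (position 1): before a front vowel (/i, e/) → [l̥].
Occurrence 2 (position 3): before a front vowel (/i, e/) → [l̥].
Occurrence 3 (position 5): before a front vowel (/i, e/) → [l̥].
Occurrence 4 (position 7): no conditioning environment matches → elsewhere allophone [l].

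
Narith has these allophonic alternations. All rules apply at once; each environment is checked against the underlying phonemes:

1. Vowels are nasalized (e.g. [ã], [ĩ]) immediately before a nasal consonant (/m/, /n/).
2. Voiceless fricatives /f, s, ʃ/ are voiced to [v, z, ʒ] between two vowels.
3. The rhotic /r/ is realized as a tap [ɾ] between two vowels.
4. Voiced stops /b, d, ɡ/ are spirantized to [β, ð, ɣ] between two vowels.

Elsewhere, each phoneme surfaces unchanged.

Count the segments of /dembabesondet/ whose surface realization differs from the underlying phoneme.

Segments that undergo a rule: /e/ → [ẽ] (rule 1); /b/ → [β] (rule 4); /s/ → [z] (rule 2); /o/ → [õ] (rule 1).
All other segments surface unchanged.

4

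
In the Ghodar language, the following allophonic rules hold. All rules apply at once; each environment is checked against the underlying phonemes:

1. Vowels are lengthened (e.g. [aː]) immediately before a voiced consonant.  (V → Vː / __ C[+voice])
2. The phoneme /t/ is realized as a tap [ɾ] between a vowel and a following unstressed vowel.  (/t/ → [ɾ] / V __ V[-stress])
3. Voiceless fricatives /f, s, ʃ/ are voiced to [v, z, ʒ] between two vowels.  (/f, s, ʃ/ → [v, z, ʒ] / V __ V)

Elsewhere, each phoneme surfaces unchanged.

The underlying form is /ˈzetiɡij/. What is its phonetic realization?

[ˈzeɾiːɡiːj]

/z/ — not in any rule's target class → [z].
/e/ (between /z/ and /t/): rule 1 targets it, but not before a voiced consonant → unchanged [e].
/t/ (between /e/ and /i/) occurs between a vowel and a following unstressed vowel → [ɾ] by rule 2.
/i/ — between /t/ and /ɡ/, before a voiced consonant — surfaces as [iː] (rule 1).
/ɡ/ (between /i/ and /i/) is unaffected → [ɡ].
/i/ (between /ɡ/ and /j/): before a voiced consonant, so rule 1 applies → [iː].
/j/ — not in any rule's target class → [j].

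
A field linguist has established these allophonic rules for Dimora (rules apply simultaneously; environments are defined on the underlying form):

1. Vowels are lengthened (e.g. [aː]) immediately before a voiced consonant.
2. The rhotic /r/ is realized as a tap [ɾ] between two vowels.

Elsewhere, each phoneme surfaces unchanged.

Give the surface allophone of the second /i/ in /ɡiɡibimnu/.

/i/ (between /ɡ/ and /b/): before a voiced consonant, so rule 1 applies → [iː].

[iː]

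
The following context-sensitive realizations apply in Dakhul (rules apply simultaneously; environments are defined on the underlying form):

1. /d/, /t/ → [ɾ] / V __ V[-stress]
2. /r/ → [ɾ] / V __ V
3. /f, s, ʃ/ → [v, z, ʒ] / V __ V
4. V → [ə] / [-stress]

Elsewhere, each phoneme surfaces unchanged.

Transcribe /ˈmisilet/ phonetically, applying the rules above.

[ˈmizələt]

/m/ stays [m].
/i/ — between /m/ and /s/; rule 4 does not apply here → [i].
/s/ — between /i/ and /i/, between two vowels — surfaces as [z] (rule 3).
/i/ (between /s/ and /l/) occurs in an unstressed syllable → [ə] by rule 4.
/l/ stays [l].
/e/ — between /l/ and /t/, in an unstressed syllable — surfaces as [ə] (rule 4).
/t/ (word-final) fails the environment for rule 1, so it stays [t].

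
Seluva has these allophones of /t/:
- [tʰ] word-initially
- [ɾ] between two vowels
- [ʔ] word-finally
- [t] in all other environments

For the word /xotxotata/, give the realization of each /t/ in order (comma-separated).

Occurrence 1 (position 3): no conditioning environment matches → elsewhere allophone [t].
Occurrence 2 (position 6): between two vowels → [ɾ].
Occurrence 3 (position 8): between two vowels → [ɾ].

[t], [ɾ], [ɾ]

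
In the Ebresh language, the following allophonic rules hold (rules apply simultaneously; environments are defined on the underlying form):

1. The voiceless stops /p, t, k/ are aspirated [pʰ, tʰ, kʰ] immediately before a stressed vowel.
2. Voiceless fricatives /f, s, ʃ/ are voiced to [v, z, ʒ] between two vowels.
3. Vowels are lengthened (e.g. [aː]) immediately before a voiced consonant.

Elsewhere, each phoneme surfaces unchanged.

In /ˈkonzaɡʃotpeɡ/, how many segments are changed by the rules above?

4

Segments that undergo a rule: /k/ → [kʰ] (rule 1); /o/ → [oː] (rule 3); /a/ → [aː] (rule 3); /e/ → [eː] (rule 3).
All other segments surface unchanged.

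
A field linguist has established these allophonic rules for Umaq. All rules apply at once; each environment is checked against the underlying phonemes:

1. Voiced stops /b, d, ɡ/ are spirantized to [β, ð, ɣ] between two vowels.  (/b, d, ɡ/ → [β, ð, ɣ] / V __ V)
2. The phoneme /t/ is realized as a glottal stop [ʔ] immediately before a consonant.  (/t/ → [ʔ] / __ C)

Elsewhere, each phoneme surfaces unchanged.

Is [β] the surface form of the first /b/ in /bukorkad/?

/b/ (word-initial) is in the target of rule 1 but the environment (between two vowels) is not met → [b].
The actual realization is [b], not [β].

No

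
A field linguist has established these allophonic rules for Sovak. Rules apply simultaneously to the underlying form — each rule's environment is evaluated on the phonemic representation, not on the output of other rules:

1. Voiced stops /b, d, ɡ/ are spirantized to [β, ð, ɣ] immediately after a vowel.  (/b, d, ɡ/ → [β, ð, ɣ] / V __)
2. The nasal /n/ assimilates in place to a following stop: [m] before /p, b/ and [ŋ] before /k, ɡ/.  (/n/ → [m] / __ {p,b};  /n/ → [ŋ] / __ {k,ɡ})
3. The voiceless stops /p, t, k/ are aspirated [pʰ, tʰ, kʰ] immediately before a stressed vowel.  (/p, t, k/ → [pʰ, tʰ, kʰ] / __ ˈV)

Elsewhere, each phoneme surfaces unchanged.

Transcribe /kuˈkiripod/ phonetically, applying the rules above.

[kuˈkʰiripoð]

/k/ (word-initial) fails the environment for rule 3, so it stays [k].
/u/ stays [u].
Rule 3 applies to /k/ (between /u/ and /i/: immediately before a stressed vowel) → [kʰ].
/i/ (between /k/ and /r/) is unaffected → [i].
/r/ stays [r].
/i/ — not in any rule's target class → [i].
/p/ (between /i/ and /o/) fails the environment for rule 3, so it stays [p].
/o/ — not in any rule's target class → [o].
Rule 1 applies to /d/ (word-final: immediately after a vowel) → [ð].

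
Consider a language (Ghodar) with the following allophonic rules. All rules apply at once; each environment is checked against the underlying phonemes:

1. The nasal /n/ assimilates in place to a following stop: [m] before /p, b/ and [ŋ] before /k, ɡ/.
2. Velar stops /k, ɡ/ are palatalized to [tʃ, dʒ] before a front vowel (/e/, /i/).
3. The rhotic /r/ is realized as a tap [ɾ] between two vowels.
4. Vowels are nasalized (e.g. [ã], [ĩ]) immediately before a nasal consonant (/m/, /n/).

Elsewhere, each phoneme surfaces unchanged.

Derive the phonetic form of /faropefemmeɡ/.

[faɾopefẽmmeɡ]

/f/ — not in any rule's target class → [f].
/a/ (between /f/ and /r/) fails the environment for rule 4, so it stays [a].
/r/ — between /a/ and /o/, between two vowels — surfaces as [ɾ] (rule 3).
/o/ (between /r/ and /p/): rule 4 targets it, but not before a nasal consonant → unchanged [o].
/p/ (between /o/ and /e/): no rule targets it → [p].
/e/ — between /p/ and /f/; rule 4 does not apply here → [e].
/f/ (between /e/ and /e/) is unaffected → [f].
/e/ (between /f/ and /m/) occurs before a nasal consonant → [ẽ] by rule 4.
/m/ stays [m].
/m/ (between /m/ and /e/): no rule targets it → [m].
/e/ — between /m/ and /ɡ/; rule 4 does not apply here → [e].
/ɡ/ (word-final): rule 2 targets it, but not before a front vowel → unchanged [ɡ].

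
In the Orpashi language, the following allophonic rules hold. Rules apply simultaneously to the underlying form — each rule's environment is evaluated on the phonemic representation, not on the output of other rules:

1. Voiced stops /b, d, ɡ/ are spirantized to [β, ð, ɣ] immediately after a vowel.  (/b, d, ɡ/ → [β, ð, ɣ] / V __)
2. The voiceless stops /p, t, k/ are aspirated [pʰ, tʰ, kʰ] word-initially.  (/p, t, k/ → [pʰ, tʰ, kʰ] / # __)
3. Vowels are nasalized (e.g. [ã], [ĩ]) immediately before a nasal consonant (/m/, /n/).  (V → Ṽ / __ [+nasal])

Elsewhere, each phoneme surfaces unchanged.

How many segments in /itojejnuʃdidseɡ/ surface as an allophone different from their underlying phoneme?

Segments that undergo a rule: /d/ → [ð] (rule 1); /ɡ/ → [ɣ] (rule 1).
All other segments surface unchanged.

2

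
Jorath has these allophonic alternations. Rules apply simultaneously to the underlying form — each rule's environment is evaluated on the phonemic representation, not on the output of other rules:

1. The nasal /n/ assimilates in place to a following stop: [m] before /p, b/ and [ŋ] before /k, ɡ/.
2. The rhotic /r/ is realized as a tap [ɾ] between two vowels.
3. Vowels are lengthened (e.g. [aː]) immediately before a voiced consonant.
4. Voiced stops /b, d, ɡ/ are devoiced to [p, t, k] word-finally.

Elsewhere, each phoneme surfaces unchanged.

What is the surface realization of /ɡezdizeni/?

/ɡ/ (word-initial): rule 4 targets it, but not word-finally → unchanged [ɡ].
/e/ (between /ɡ/ and /z/) occurs before a voiced consonant → [eː] by rule 3.
/z/ (between /e/ and /d/) is unaffected → [z].
/d/ (between /z/ and /i/) fails the environment for rule 4, so it stays [d].
/i/ — between /d/ and /z/, before a voiced consonant — surfaces as [iː] (rule 3).
/z/ stays [z].
/e/ (between /z/ and /n/) occurs before a voiced consonant → [eː] by rule 3.
/n/ (between /e/ and /i/): rule 1 targets it, but not before a labial or velar stop → unchanged [n].
/i/ (word-final) is in the target of rule 3 but the environment (before a voiced consonant) is not met → [i].

[ɡeːzdiːzeːni]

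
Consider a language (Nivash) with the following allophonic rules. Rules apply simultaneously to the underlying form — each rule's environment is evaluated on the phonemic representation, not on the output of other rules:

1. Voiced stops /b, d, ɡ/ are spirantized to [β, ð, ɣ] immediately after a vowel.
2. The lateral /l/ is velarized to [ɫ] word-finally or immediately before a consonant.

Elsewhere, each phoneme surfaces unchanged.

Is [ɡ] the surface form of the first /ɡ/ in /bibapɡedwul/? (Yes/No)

Yes

/ɡ/ (between /p/ and /e/): rule 1 targets it, but not immediately after a vowel → unchanged [ɡ].
The actual realization is [ɡ], which matches [ɡ].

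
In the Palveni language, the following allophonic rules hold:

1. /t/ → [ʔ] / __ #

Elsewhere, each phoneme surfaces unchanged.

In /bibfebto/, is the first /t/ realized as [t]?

Yes

/t/ (between /b/ and /o/) is in the target of rule 1 but the environment (word-finally) is not met → [t].
The actual realization is [t], which matches [t].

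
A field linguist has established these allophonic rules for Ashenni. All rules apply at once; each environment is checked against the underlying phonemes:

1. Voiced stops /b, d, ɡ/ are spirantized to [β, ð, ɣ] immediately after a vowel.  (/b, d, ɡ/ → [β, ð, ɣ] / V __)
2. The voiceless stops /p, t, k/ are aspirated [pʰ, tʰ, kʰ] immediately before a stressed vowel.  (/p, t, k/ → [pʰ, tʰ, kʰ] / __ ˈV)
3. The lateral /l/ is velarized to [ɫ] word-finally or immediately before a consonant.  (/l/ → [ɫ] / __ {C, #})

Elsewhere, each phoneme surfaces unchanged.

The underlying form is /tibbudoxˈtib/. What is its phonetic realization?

/t/ (word-initial) fails the environment for rule 2, so it stays [t].
/i/ — not in any rule's target class → [i].
/b/ meets the environment for rule 1 (immediately after a vowel) → [β].
/b/ — between /b/ and /u/; rule 1 does not apply here → [b].
/u/ (between /b/ and /d/) is unaffected → [u].
/d/ — between /u/ and /o/, immediately after a vowel — surfaces as [ð] (rule 1).
/o/ (between /d/ and /x/) is unaffected → [o].
/x/ (between /o/ and /t/) is unaffected → [x].
/t/ meets the environment for rule 2 (immediately before a stressed vowel) → [tʰ].
/i/ — not in any rule's target class → [i].
/b/ — word-final, immediately after a vowel — surfaces as [β] (rule 1).

[tiβbuðoxˈtʰiβ]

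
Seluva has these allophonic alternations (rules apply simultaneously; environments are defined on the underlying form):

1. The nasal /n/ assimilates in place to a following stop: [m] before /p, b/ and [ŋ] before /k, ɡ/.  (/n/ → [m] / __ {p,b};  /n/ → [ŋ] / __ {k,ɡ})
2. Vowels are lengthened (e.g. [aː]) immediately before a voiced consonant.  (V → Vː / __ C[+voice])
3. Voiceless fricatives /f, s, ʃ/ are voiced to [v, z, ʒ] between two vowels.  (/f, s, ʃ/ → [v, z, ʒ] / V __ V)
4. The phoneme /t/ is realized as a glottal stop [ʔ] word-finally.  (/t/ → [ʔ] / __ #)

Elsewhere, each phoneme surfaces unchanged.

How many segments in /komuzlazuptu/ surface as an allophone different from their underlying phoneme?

3

Segments that undergo a rule: /o/ → [oː] (rule 2); /u/ → [uː] (rule 2); /a/ → [aː] (rule 2).
All other segments surface unchanged.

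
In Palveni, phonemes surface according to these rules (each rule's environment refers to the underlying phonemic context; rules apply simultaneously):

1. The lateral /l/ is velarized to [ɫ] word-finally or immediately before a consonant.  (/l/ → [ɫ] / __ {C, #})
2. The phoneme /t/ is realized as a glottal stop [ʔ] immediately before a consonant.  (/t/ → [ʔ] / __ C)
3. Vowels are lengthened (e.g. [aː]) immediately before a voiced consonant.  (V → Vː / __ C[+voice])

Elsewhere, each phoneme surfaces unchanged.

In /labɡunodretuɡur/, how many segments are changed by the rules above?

5

Segments that undergo a rule: /a/ → [aː] (rule 3); /u/ → [uː] (rule 3); /o/ → [oː] (rule 3); /u/ → [uː] (rule 3); /u/ → [uː] (rule 3).
All other segments surface unchanged.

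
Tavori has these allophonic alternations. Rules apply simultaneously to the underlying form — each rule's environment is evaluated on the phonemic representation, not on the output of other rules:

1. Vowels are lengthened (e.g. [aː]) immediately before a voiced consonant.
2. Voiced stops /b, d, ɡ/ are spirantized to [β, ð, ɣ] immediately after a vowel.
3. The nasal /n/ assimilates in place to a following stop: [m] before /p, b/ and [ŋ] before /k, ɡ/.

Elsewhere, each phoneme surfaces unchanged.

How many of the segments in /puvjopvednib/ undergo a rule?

5

Segments that undergo a rule: /u/ → [uː] (rule 1); /e/ → [eː] (rule 1); /d/ → [ð] (rule 2); /i/ → [iː] (rule 1); /b/ → [β] (rule 2).
All other segments surface unchanged.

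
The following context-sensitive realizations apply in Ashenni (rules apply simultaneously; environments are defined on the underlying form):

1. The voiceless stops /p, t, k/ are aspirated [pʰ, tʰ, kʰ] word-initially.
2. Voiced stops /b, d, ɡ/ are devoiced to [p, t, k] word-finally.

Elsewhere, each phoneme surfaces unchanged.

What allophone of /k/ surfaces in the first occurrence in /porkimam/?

[k]

/k/ (between /r/ and /i/): rule 1 targets it, but not word-initially → unchanged [k].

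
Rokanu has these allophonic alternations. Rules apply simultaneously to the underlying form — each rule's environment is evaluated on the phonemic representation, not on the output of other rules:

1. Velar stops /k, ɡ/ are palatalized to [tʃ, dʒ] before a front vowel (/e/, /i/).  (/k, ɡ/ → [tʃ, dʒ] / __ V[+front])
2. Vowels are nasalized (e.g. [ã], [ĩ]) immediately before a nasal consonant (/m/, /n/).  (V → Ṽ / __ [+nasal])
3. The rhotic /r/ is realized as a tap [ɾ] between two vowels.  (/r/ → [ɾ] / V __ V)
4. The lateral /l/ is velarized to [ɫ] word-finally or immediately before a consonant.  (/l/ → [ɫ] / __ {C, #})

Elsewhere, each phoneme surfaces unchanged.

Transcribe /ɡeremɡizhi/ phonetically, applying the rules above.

/ɡ/ (word-initial): before a front vowel, so rule 1 applies → [dʒ].
/e/ (between /ɡ/ and /r/) fails the environment for rule 2, so it stays [e].
/r/ (between /e/ and /e/): between two vowels, so rule 3 applies → [ɾ].
/e/ meets the environment for rule 2 (before a nasal consonant) → [ẽ].
/m/ (between /e/ and /ɡ/): no rule targets it → [m].
/ɡ/ (between /m/ and /i/) occurs before a front vowel → [dʒ] by rule 1.
/i/ (between /ɡ/ and /z/) is in the target of rule 2 but the environment (before a nasal consonant) is not met → [i].
/z/ (between /i/ and /h/) is unaffected → [z].
/h/ — not in any rule's target class → [h].
/i/ (word-final) fails the environment for rule 2, so it stays [i].

[dʒeɾẽmdʒizhi]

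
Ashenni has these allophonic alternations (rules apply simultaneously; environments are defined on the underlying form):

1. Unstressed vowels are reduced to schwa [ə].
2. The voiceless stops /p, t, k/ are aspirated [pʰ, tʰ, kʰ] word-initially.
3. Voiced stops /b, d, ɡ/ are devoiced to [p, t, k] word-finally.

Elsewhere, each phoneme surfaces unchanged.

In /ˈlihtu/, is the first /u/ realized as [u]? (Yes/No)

/u/ — word-final, in an unstressed syllable — surfaces as [ə] (rule 1).
The actual realization is [ə], not [u].

No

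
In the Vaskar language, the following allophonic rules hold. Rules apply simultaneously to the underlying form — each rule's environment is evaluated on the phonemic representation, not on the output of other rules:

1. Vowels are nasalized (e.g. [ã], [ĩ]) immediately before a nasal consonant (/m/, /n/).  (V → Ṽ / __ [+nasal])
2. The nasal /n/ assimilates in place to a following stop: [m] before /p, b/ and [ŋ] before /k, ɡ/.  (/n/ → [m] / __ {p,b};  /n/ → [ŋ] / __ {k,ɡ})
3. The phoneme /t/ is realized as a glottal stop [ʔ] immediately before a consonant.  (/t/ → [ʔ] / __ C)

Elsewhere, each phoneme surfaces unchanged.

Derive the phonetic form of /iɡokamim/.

[iɡokãmĩm]

/i/ (word-initial) fails the environment for rule 1, so it stays [i].
/ɡ/ — not in any rule's target class → [ɡ].
/o/ — between /ɡ/ and /k/; rule 1 does not apply here → [o].
/k/ (between /o/ and /a/): no rule targets it → [k].
/a/ meets the environment for rule 1 (before a nasal consonant) → [ã].
/m/ (between /a/ and /i/): no rule targets it → [m].
/i/ (between /m/ and /m/): before a nasal consonant, so rule 1 applies → [ĩ].
/m/ (word-final): no rule targets it → [m].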